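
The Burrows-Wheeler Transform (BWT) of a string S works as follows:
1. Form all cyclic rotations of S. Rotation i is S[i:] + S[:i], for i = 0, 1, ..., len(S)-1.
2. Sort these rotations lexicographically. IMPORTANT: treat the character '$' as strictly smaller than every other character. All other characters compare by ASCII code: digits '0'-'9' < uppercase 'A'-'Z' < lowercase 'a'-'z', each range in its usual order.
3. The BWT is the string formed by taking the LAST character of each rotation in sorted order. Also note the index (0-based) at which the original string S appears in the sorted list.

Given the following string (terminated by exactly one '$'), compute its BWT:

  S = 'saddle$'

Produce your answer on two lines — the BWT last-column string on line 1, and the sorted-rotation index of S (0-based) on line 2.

All 7 rotations (rotation i = S[i:]+S[:i]):
  rot[0] = saddle$
  rot[1] = addle$s
  rot[2] = ddle$sa
  rot[3] = dle$sad
  rot[4] = le$sadd
  rot[5] = e$saddl
  rot[6] = $saddle
Sorted (with $ < everything):
  sorted[0] = $saddle  (last char: 'e')
  sorted[1] = addle$s  (last char: 's')
  sorted[2] = ddle$sa  (last char: 'a')
  sorted[3] = dle$sad  (last char: 'd')
  sorted[4] = e$saddl  (last char: 'l')
  sorted[5] = le$sadd  (last char: 'd')
  sorted[6] = saddle$  (last char: '$')
Last column: esadld$
Original string S is at sorted index 6

Answer: esadld$
6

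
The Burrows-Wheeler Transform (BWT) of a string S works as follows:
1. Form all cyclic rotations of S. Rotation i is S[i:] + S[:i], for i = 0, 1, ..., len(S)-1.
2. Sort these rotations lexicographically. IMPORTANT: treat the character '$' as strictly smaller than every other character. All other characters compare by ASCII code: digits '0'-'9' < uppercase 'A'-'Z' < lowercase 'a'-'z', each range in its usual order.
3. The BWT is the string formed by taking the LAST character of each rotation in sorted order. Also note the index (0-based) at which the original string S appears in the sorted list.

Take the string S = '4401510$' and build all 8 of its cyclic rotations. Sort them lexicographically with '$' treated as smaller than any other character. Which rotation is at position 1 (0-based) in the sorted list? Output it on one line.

All 8 rotations (rotation i = S[i:]+S[:i]):
  rot[0] = 4401510$
  rot[1] = 401510$4
  rot[2] = 01510$44
  rot[3] = 1510$440
  rot[4] = 510$4401
  rot[5] = 10$44015
  rot[6] = 0$440151
  rot[7] = $4401510
Sorted (with $ < everything):
  sorted[0] = $4401510
  sorted[1] = 0$440151
  sorted[2] = 01510$44
  sorted[3] = 10$44015
  sorted[4] = 1510$440
  sorted[5] = 401510$4
  sorted[6] = 4401510$
  sorted[7] = 510$4401
sorted[1] = 0$440151

Answer: 0$440151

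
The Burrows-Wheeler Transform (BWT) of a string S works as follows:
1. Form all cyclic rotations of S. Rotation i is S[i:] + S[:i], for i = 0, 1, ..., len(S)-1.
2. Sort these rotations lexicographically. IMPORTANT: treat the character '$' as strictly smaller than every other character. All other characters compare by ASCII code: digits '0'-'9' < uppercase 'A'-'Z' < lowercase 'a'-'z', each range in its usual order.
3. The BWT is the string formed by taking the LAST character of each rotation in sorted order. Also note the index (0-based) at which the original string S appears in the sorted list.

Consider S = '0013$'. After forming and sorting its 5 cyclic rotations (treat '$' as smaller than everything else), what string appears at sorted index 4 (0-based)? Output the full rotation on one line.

Answer: 3$001

Derivation:
All 5 rotations (rotation i = S[i:]+S[:i]):
  rot[0] = 0013$
  rot[1] = 013$0
  rot[2] = 13$00
  rot[3] = 3$001
  rot[4] = $0013
Sorted (with $ < everything):
  sorted[0] = $0013
  sorted[1] = 0013$
  sorted[2] = 013$0
  sorted[3] = 13$00
  sorted[4] = 3$001
sorted[4] = 3$001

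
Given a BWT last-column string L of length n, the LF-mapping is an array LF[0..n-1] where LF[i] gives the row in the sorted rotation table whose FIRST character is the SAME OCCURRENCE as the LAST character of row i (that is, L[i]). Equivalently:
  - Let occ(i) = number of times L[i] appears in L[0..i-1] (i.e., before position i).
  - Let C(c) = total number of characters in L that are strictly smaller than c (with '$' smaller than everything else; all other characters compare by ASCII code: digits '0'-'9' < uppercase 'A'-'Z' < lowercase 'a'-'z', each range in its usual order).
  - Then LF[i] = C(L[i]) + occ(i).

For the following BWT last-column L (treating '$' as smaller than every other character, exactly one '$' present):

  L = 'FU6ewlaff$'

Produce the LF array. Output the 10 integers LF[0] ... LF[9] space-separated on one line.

Char counts: '$':1, '6':1, 'F':1, 'U':1, 'a':1, 'e':1, 'f':2, 'l':1, 'w':1
C (first-col start): C('$')=0, C('6')=1, C('F')=2, C('U')=3, C('a')=4, C('e')=5, C('f')=6, C('l')=8, C('w')=9
L[0]='F': occ=0, LF[0]=C('F')+0=2+0=2
L[1]='U': occ=0, LF[1]=C('U')+0=3+0=3
L[2]='6': occ=0, LF[2]=C('6')+0=1+0=1
L[3]='e': occ=0, LF[3]=C('e')+0=5+0=5
L[4]='w': occ=0, LF[4]=C('w')+0=9+0=9
L[5]='l': occ=0, LF[5]=C('l')+0=8+0=8
L[6]='a': occ=0, LF[6]=C('a')+0=4+0=4
L[7]='f': occ=0, LF[7]=C('f')+0=6+0=6
L[8]='f': occ=1, LF[8]=C('f')+1=6+1=7
L[9]='$': occ=0, LF[9]=C('$')+0=0+0=0

Answer: 2 3 1 5 9 8 4 6 7 0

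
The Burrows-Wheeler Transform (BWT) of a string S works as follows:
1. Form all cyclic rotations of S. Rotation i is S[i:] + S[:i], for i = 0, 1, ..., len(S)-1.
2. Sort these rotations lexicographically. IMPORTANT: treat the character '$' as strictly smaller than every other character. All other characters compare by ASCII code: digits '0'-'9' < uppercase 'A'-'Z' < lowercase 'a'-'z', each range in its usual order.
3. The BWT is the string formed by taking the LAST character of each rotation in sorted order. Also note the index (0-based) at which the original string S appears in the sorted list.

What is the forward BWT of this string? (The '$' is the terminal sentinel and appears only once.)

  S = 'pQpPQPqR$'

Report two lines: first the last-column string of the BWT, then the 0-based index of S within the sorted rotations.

All 9 rotations (rotation i = S[i:]+S[:i]):
  rot[0] = pQpPQPqR$
  rot[1] = QpPQPqR$p
  rot[2] = pPQPqR$pQ
  rot[3] = PQPqR$pQp
  rot[4] = QPqR$pQpP
  rot[5] = PqR$pQpPQ
  rot[6] = qR$pQpPQP
  rot[7] = R$pQpPQPq
  rot[8] = $pQpPQPqR
Sorted (with $ < everything):
  sorted[0] = $pQpPQPqR  (last char: 'R')
  sorted[1] = PQPqR$pQp  (last char: 'p')
  sorted[2] = PqR$pQpPQ  (last char: 'Q')
  sorted[3] = QPqR$pQpP  (last char: 'P')
  sorted[4] = QpPQPqR$p  (last char: 'p')
  sorted[5] = R$pQpPQPq  (last char: 'q')
  sorted[6] = pPQPqR$pQ  (last char: 'Q')
  sorted[7] = pQpPQPqR$  (last char: '$')
  sorted[8] = qR$pQpPQP  (last char: 'P')
Last column: RpQPpqQ$P
Original string S is at sorted index 7

Answer: RpQPpqQ$P
7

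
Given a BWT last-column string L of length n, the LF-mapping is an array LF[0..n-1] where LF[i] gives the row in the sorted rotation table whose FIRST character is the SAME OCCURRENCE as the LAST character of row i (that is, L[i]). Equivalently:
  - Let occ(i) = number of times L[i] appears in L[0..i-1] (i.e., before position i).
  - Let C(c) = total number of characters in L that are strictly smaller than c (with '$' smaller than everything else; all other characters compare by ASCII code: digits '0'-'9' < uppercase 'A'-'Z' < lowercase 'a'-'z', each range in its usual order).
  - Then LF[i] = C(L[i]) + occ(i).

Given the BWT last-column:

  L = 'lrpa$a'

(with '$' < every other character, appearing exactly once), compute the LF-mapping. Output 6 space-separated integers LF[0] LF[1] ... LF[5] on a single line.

Char counts: '$':1, 'a':2, 'l':1, 'p':1, 'r':1
C (first-col start): C('$')=0, C('a')=1, C('l')=3, C('p')=4, C('r')=5
L[0]='l': occ=0, LF[0]=C('l')+0=3+0=3
L[1]='r': occ=0, LF[1]=C('r')+0=5+0=5
L[2]='p': occ=0, LF[2]=C('p')+0=4+0=4
L[3]='a': occ=0, LF[3]=C('a')+0=1+0=1
L[4]='$': occ=0, LF[4]=C('$')+0=0+0=0
L[5]='a': occ=1, LF[5]=C('a')+1=1+1=2

Answer: 3 5 4 1 0 2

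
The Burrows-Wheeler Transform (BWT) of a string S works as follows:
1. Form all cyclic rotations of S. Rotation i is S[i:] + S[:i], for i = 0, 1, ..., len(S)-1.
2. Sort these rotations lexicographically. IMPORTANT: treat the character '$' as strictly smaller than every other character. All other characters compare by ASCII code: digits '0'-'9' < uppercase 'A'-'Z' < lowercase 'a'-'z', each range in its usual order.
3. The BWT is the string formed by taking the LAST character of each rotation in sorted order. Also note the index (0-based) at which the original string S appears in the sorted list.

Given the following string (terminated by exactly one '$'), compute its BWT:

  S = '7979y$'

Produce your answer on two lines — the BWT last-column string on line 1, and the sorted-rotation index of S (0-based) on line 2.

Answer: y$9779
1

Derivation:
All 6 rotations (rotation i = S[i:]+S[:i]):
  rot[0] = 7979y$
  rot[1] = 979y$7
  rot[2] = 79y$79
  rot[3] = 9y$797
  rot[4] = y$7979
  rot[5] = $7979y
Sorted (with $ < everything):
  sorted[0] = $7979y  (last char: 'y')
  sorted[1] = 7979y$  (last char: '$')
  sorted[2] = 79y$79  (last char: '9')
  sorted[3] = 979y$7  (last char: '7')
  sorted[4] = 9y$797  (last char: '7')
  sorted[5] = y$7979  (last char: '9')
Last column: y$9779
Original string S is at sorted index 1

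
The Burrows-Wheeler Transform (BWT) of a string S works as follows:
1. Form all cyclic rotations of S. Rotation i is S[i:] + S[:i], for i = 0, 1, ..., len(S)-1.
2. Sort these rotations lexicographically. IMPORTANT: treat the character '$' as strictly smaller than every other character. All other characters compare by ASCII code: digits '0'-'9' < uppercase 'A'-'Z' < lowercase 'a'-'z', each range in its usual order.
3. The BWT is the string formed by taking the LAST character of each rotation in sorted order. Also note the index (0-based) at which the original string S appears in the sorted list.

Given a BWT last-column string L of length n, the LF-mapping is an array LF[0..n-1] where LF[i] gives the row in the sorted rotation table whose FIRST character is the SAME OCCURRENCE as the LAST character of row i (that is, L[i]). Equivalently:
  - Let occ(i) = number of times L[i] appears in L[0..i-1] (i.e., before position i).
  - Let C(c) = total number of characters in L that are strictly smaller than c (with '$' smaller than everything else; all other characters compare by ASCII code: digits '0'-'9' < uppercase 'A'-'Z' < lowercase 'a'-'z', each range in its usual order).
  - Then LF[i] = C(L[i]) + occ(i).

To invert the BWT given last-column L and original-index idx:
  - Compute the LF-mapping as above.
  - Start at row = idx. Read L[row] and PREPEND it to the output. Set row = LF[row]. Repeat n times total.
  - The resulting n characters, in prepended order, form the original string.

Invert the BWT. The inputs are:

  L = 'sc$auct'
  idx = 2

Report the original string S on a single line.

Answer: cactus$

Derivation:
LF mapping: 4 2 0 1 6 3 5
Walk LF starting at row 2, prepending L[row]:
  step 1: row=2, L[2]='$', prepend. Next row=LF[2]=0
  step 2: row=0, L[0]='s', prepend. Next row=LF[0]=4
  step 3: row=4, L[4]='u', prepend. Next row=LF[4]=6
  step 4: row=6, L[6]='t', prepend. Next row=LF[6]=5
  step 5: row=5, L[5]='c', prepend. Next row=LF[5]=3
  step 6: row=3, L[3]='a', prepend. Next row=LF[3]=1
  step 7: row=1, L[1]='c', prepend. Next row=LF[1]=2
Reversed output: cactus$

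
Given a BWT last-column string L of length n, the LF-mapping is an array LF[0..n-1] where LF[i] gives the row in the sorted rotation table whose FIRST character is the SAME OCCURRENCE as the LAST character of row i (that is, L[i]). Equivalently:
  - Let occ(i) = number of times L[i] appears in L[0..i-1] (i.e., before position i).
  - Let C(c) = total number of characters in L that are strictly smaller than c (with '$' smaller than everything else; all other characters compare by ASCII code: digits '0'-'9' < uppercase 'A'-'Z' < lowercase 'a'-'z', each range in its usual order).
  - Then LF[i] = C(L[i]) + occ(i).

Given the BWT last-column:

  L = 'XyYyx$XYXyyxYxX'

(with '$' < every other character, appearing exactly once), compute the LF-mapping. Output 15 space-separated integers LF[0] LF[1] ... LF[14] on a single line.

Answer: 1 11 5 12 8 0 2 6 3 13 14 9 7 10 4

Derivation:
Char counts: '$':1, 'X':4, 'Y':3, 'x':3, 'y':4
C (first-col start): C('$')=0, C('X')=1, C('Y')=5, C('x')=8, C('y')=11
L[0]='X': occ=0, LF[0]=C('X')+0=1+0=1
L[1]='y': occ=0, LF[1]=C('y')+0=11+0=11
L[2]='Y': occ=0, LF[2]=C('Y')+0=5+0=5
L[3]='y': occ=1, LF[3]=C('y')+1=11+1=12
L[4]='x': occ=0, LF[4]=C('x')+0=8+0=8
L[5]='$': occ=0, LF[5]=C('$')+0=0+0=0
L[6]='X': occ=1, LF[6]=C('X')+1=1+1=2
L[7]='Y': occ=1, LF[7]=C('Y')+1=5+1=6
L[8]='X': occ=2, LF[8]=C('X')+2=1+2=3
L[9]='y': occ=2, LF[9]=C('y')+2=11+2=13
L[10]='y': occ=3, LF[10]=C('y')+3=11+3=14
L[11]='x': occ=1, LF[11]=C('x')+1=8+1=9
L[12]='Y': occ=2, LF[12]=C('Y')+2=5+2=7
L[13]='x': occ=2, LF[13]=C('x')+2=8+2=10
L[14]='X': occ=3, LF[14]=C('X')+3=1+3=4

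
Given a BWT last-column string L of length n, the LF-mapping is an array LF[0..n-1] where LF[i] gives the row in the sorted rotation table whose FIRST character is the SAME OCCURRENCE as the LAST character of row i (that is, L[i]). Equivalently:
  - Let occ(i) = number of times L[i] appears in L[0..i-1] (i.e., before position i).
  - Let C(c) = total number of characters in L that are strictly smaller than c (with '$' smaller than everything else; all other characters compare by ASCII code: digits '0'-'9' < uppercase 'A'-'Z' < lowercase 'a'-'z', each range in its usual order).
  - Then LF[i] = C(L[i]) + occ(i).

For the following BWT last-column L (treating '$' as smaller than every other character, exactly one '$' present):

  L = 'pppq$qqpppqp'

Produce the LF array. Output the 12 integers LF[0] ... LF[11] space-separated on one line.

Answer: 1 2 3 8 0 9 10 4 5 6 11 7

Derivation:
Char counts: '$':1, 'p':7, 'q':4
C (first-col start): C('$')=0, C('p')=1, C('q')=8
L[0]='p': occ=0, LF[0]=C('p')+0=1+0=1
L[1]='p': occ=1, LF[1]=C('p')+1=1+1=2
L[2]='p': occ=2, LF[2]=C('p')+2=1+2=3
L[3]='q': occ=0, LF[3]=C('q')+0=8+0=8
L[4]='$': occ=0, LF[4]=C('$')+0=0+0=0
L[5]='q': occ=1, LF[5]=C('q')+1=8+1=9
L[6]='q': occ=2, LF[6]=C('q')+2=8+2=10
L[7]='p': occ=3, LF[7]=C('p')+3=1+3=4
L[8]='p': occ=4, LF[8]=C('p')+4=1+4=5
L[9]='p': occ=5, LF[9]=C('p')+5=1+5=6
L[10]='q': occ=3, LF[10]=C('q')+3=8+3=11
L[11]='p': occ=6, LF[11]=C('p')+6=1+6=7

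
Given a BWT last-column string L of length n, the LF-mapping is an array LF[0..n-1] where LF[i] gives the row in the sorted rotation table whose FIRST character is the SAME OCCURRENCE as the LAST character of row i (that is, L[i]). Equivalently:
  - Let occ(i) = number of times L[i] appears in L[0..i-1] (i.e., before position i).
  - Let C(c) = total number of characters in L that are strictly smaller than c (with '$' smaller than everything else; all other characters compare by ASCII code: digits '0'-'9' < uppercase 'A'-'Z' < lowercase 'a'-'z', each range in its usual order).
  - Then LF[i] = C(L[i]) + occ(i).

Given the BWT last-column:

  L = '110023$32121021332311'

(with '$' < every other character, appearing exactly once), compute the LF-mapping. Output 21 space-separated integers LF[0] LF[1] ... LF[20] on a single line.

Char counts: '$':1, '0':3, '1':7, '2':5, '3':5
C (first-col start): C('$')=0, C('0')=1, C('1')=4, C('2')=11, C('3')=16
L[0]='1': occ=0, LF[0]=C('1')+0=4+0=4
L[1]='1': occ=1, LF[1]=C('1')+1=4+1=5
L[2]='0': occ=0, LF[2]=C('0')+0=1+0=1
L[3]='0': occ=1, LF[3]=C('0')+1=1+1=2
L[4]='2': occ=0, LF[4]=C('2')+0=11+0=11
L[5]='3': occ=0, LF[5]=C('3')+0=16+0=16
L[6]='$': occ=0, LF[6]=C('$')+0=0+0=0
L[7]='3': occ=1, LF[7]=C('3')+1=16+1=17
L[8]='2': occ=1, LF[8]=C('2')+1=11+1=12
L[9]='1': occ=2, LF[9]=C('1')+2=4+2=6
L[10]='2': occ=2, LF[10]=C('2')+2=11+2=13
L[11]='1': occ=3, LF[11]=C('1')+3=4+3=7
L[12]='0': occ=2, LF[12]=C('0')+2=1+2=3
L[13]='2': occ=3, LF[13]=C('2')+3=11+3=14
L[14]='1': occ=4, LF[14]=C('1')+4=4+4=8
L[15]='3': occ=2, LF[15]=C('3')+2=16+2=18
L[16]='3': occ=3, LF[16]=C('3')+3=16+3=19
L[17]='2': occ=4, LF[17]=C('2')+4=11+4=15
L[18]='3': occ=4, LF[18]=C('3')+4=16+4=20
L[19]='1': occ=5, LF[19]=C('1')+5=4+5=9
L[20]='1': occ=6, LF[20]=C('1')+6=4+6=10

Answer: 4 5 1 2 11 16 0 17 12 6 13 7 3 14 8 18 19 15 20 9 10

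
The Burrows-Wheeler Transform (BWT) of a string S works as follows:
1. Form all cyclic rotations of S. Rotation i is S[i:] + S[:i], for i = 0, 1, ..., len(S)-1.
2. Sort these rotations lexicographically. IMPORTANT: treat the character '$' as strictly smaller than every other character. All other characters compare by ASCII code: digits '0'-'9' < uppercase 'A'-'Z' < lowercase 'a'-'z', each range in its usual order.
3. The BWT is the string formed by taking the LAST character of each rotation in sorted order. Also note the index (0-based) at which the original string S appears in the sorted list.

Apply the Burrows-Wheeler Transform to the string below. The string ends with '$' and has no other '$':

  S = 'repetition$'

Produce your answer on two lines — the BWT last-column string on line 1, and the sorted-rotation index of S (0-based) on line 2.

All 11 rotations (rotation i = S[i:]+S[:i]):
  rot[0] = repetition$
  rot[1] = epetition$r
  rot[2] = petition$re
  rot[3] = etition$rep
  rot[4] = tition$repe
  rot[5] = ition$repet
  rot[6] = tion$repeti
  rot[7] = ion$repetit
  rot[8] = on$repetiti
  rot[9] = n$repetitio
  rot[10] = $repetition
Sorted (with $ < everything):
  sorted[0] = $repetition  (last char: 'n')
  sorted[1] = epetition$r  (last char: 'r')
  sorted[2] = etition$rep  (last char: 'p')
  sorted[3] = ion$repetit  (last char: 't')
  sorted[4] = ition$repet  (last char: 't')
  sorted[5] = n$repetitio  (last char: 'o')
  sorted[6] = on$repetiti  (last char: 'i')
  sorted[7] = petition$re  (last char: 'e')
  sorted[8] = repetition$  (last char: '$')
  sorted[9] = tion$repeti  (last char: 'i')
  sorted[10] = tition$repe  (last char: 'e')
Last column: nrpttoie$ie
Original string S is at sorted index 8

Answer: nrpttoie$ie
8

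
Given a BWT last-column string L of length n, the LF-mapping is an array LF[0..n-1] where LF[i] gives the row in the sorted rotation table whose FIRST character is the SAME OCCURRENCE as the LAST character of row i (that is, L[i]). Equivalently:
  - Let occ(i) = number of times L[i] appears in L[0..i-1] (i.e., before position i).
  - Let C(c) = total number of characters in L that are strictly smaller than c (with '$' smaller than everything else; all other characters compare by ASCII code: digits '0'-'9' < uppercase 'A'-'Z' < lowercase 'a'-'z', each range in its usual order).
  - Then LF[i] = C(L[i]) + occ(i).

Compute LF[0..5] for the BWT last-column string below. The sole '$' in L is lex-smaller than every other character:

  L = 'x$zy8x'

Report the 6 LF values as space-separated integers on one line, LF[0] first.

Answer: 2 0 5 4 1 3

Derivation:
Char counts: '$':1, '8':1, 'x':2, 'y':1, 'z':1
C (first-col start): C('$')=0, C('8')=1, C('x')=2, C('y')=4, C('z')=5
L[0]='x': occ=0, LF[0]=C('x')+0=2+0=2
L[1]='$': occ=0, LF[1]=C('$')+0=0+0=0
L[2]='z': occ=0, LF[2]=C('z')+0=5+0=5
L[3]='y': occ=0, LF[3]=C('y')+0=4+0=4
L[4]='8': occ=0, LF[4]=C('8')+0=1+0=1
L[5]='x': occ=1, LF[5]=C('x')+1=2+1=3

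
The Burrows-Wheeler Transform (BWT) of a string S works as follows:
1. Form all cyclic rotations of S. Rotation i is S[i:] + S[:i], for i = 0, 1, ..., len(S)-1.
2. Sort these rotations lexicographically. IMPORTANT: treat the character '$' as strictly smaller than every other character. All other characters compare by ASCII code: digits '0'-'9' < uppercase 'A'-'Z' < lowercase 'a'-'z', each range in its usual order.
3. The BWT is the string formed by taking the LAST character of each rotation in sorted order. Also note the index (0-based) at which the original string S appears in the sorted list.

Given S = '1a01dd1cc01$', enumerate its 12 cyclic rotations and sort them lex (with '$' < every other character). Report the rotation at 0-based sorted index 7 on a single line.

Answer: a01dd1cc01$1

Derivation:
All 12 rotations (rotation i = S[i:]+S[:i]):
  rot[0] = 1a01dd1cc01$
  rot[1] = a01dd1cc01$1
  rot[2] = 01dd1cc01$1a
  rot[3] = 1dd1cc01$1a0
  rot[4] = dd1cc01$1a01
  rot[5] = d1cc01$1a01d
  rot[6] = 1cc01$1a01dd
  rot[7] = cc01$1a01dd1
  rot[8] = c01$1a01dd1c
  rot[9] = 01$1a01dd1cc
  rot[10] = 1$1a01dd1cc0
  rot[11] = $1a01dd1cc01
Sorted (with $ < everything):
  sorted[0] = $1a01dd1cc01
  sorted[1] = 01$1a01dd1cc
  sorted[2] = 01dd1cc01$1a
  sorted[3] = 1$1a01dd1cc0
  sorted[4] = 1a01dd1cc01$
  sorted[5] = 1cc01$1a01dd
  sorted[6] = 1dd1cc01$1a0
  sorted[7] = a01dd1cc01$1
  sorted[8] = c01$1a01dd1c
  sorted[9] = cc01$1a01dd1
  sorted[10] = d1cc01$1a01d
  sorted[11] = dd1cc01$1a01
sorted[7] = a01dd1cc01$1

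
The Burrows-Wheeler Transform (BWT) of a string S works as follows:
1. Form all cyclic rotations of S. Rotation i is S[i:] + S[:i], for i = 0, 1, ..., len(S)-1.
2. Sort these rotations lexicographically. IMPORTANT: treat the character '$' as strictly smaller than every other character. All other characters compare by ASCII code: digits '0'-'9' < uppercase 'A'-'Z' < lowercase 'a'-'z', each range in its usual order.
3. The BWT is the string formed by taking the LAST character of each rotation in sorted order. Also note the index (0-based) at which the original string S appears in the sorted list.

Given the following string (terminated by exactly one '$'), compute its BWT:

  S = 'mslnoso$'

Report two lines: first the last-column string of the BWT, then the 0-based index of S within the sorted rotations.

All 8 rotations (rotation i = S[i:]+S[:i]):
  rot[0] = mslnoso$
  rot[1] = slnoso$m
  rot[2] = lnoso$ms
  rot[3] = noso$msl
  rot[4] = oso$msln
  rot[5] = so$mslno
  rot[6] = o$mslnos
  rot[7] = $mslnoso
Sorted (with $ < everything):
  sorted[0] = $mslnoso  (last char: 'o')
  sorted[1] = lnoso$ms  (last char: 's')
  sorted[2] = mslnoso$  (last char: '$')
  sorted[3] = noso$msl  (last char: 'l')
  sorted[4] = o$mslnos  (last char: 's')
  sorted[5] = oso$msln  (last char: 'n')
  sorted[6] = slnoso$m  (last char: 'm')
  sorted[7] = so$mslno  (last char: 'o')
Last column: os$lsnmo
Original string S is at sorted index 2

Answer: os$lsnmo
2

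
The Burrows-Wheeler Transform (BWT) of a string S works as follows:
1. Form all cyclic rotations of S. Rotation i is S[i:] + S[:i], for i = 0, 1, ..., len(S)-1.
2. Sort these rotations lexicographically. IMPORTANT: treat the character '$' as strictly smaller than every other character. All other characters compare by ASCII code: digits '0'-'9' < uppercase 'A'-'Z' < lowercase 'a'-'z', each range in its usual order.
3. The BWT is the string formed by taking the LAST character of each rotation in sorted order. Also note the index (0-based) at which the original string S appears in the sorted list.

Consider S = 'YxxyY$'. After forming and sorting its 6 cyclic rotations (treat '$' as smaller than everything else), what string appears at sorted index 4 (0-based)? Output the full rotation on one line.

Answer: xyY$Yx

Derivation:
All 6 rotations (rotation i = S[i:]+S[:i]):
  rot[0] = YxxyY$
  rot[1] = xxyY$Y
  rot[2] = xyY$Yx
  rot[3] = yY$Yxx
  rot[4] = Y$Yxxy
  rot[5] = $YxxyY
Sorted (with $ < everything):
  sorted[0] = $YxxyY
  sorted[1] = Y$Yxxy
  sorted[2] = YxxyY$
  sorted[3] = xxyY$Y
  sorted[4] = xyY$Yx
  sorted[5] = yY$Yxx
sorted[4] = xyY$Yx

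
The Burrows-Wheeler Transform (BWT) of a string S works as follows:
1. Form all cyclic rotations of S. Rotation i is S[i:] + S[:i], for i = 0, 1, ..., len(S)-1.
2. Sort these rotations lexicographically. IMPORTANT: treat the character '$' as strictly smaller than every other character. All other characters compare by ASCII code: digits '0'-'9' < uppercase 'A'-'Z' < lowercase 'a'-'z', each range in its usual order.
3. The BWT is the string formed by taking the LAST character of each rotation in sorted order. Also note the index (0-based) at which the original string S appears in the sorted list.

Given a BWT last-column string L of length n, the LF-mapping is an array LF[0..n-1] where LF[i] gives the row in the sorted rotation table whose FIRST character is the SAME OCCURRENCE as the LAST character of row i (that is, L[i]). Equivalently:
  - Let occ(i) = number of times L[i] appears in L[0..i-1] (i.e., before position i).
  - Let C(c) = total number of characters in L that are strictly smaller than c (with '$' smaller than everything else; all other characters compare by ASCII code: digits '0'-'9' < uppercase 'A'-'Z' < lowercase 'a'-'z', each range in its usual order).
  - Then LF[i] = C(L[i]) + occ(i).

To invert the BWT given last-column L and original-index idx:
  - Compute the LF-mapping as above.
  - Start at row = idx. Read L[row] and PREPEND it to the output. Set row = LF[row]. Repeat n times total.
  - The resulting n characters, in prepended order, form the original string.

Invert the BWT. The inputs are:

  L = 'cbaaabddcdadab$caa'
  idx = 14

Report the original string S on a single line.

Answer: dadbacbaaaabcdadc$

Derivation:
LF mapping: 11 8 1 2 3 9 14 15 12 16 4 17 5 10 0 13 6 7
Walk LF starting at row 14, prepending L[row]:
  step 1: row=14, L[14]='$', prepend. Next row=LF[14]=0
  step 2: row=0, L[0]='c', prepend. Next row=LF[0]=11
  step 3: row=11, L[11]='d', prepend. Next row=LF[11]=17
  step 4: row=17, L[17]='a', prepend. Next row=LF[17]=7
  step 5: row=7, L[7]='d', prepend. Next row=LF[7]=15
  step 6: row=15, L[15]='c', prepend. Next row=LF[15]=13
  step 7: row=13, L[13]='b', prepend. Next row=LF[13]=10
  step 8: row=10, L[10]='a', prepend. Next row=LF[10]=4
  step 9: row=4, L[4]='a', prepend. Next row=LF[4]=3
  step 10: row=3, L[3]='a', prepend. Next row=LF[3]=2
  step 11: row=2, L[2]='a', prepend. Next row=LF[2]=1
  step 12: row=1, L[1]='b', prepend. Next row=LF[1]=8
  step 13: row=8, L[8]='c', prepend. Next row=LF[8]=12
  step 14: row=12, L[12]='a', prepend. Next row=LF[12]=5
  step 15: row=5, L[5]='b', prepend. Next row=LF[5]=9
  step 16: row=9, L[9]='d', prepend. Next row=LF[9]=16
  step 17: row=16, L[16]='a', prepend. Next row=LF[16]=6
  step 18: row=6, L[6]='d', prepend. Next row=LF[6]=14
Reversed output: dadbacbaaaabcdadc$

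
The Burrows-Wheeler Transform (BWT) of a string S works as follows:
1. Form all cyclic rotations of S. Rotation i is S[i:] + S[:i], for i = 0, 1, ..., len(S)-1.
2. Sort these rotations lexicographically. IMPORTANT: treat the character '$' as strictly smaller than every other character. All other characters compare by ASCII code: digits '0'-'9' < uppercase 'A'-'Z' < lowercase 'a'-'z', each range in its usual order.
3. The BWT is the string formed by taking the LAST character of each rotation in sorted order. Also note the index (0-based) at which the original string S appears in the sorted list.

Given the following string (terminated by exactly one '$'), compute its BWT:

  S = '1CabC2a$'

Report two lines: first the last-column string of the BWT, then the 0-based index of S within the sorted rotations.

Answer: a$Cb12Ca
1

Derivation:
All 8 rotations (rotation i = S[i:]+S[:i]):
  rot[0] = 1CabC2a$
  rot[1] = CabC2a$1
  rot[2] = abC2a$1C
  rot[3] = bC2a$1Ca
  rot[4] = C2a$1Cab
  rot[5] = 2a$1CabC
  rot[6] = a$1CabC2
  rot[7] = $1CabC2a
Sorted (with $ < everything):
  sorted[0] = $1CabC2a  (last char: 'a')
  sorted[1] = 1CabC2a$  (last char: '$')
  sorted[2] = 2a$1CabC  (last char: 'C')
  sorted[3] = C2a$1Cab  (last char: 'b')
  sorted[4] = CabC2a$1  (last char: '1')
  sorted[5] = a$1CabC2  (last char: '2')
  sorted[6] = abC2a$1C  (last char: 'C')
  sorted[7] = bC2a$1Ca  (last char: 'a')
Last column: a$Cb12Ca
Original string S is at sorted index 1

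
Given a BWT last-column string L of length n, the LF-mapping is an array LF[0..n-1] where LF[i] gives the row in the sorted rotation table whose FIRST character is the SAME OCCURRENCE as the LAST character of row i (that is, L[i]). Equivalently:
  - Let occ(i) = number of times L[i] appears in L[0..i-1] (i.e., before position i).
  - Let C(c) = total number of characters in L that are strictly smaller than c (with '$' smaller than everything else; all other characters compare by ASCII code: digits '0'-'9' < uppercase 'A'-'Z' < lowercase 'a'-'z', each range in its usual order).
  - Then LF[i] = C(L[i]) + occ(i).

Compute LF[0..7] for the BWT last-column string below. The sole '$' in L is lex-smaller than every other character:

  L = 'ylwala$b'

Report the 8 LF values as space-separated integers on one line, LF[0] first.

Char counts: '$':1, 'a':2, 'b':1, 'l':2, 'w':1, 'y':1
C (first-col start): C('$')=0, C('a')=1, C('b')=3, C('l')=4, C('w')=6, C('y')=7
L[0]='y': occ=0, LF[0]=C('y')+0=7+0=7
L[1]='l': occ=0, LF[1]=C('l')+0=4+0=4
L[2]='w': occ=0, LF[2]=C('w')+0=6+0=6
L[3]='a': occ=0, LF[3]=C('a')+0=1+0=1
L[4]='l': occ=1, LF[4]=C('l')+1=4+1=5
L[5]='a': occ=1, LF[5]=C('a')+1=1+1=2
L[6]='$': occ=0, LF[6]=C('$')+0=0+0=0
L[7]='b': occ=0, LF[7]=C('b')+0=3+0=3

Answer: 7 4 6 1 5 2 0 3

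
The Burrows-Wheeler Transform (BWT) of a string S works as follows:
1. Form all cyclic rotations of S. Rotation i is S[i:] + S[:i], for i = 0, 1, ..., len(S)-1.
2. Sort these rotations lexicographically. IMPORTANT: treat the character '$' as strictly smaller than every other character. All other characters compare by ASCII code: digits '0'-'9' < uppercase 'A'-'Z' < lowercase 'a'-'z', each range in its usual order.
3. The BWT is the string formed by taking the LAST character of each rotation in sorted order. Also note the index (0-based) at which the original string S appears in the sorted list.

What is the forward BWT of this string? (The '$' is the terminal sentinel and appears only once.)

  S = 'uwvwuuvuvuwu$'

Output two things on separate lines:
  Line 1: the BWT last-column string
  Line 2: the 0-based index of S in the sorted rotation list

All 13 rotations (rotation i = S[i:]+S[:i]):
  rot[0] = uwvwuuvuvuwu$
  rot[1] = wvwuuvuvuwu$u
  rot[2] = vwuuvuvuwu$uw
  rot[3] = wuuvuvuwu$uwv
  rot[4] = uuvuvuwu$uwvw
  rot[5] = uvuvuwu$uwvwu
  rot[6] = vuvuwu$uwvwuu
  rot[7] = uvuwu$uwvwuuv
  rot[8] = vuwu$uwvwuuvu
  rot[9] = uwu$uwvwuuvuv
  rot[10] = wu$uwvwuuvuvu
  rot[11] = u$uwvwuuvuvuw
  rot[12] = $uwvwuuvuvuwu
Sorted (with $ < everything):
  sorted[0] = $uwvwuuvuvuwu  (last char: 'u')
  sorted[1] = u$uwvwuuvuvuw  (last char: 'w')
  sorted[2] = uuvuvuwu$uwvw  (last char: 'w')
  sorted[3] = uvuvuwu$uwvwu  (last char: 'u')
  sorted[4] = uvuwu$uwvwuuv  (last char: 'v')
  sorted[5] = uwu$uwvwuuvuv  (last char: 'v')
  sorted[6] = uwvwuuvuvuwu$  (last char: '$')
  sorted[7] = vuvuwu$uwvwuu  (last char: 'u')
  sorted[8] = vuwu$uwvwuuvu  (last char: 'u')
  sorted[9] = vwuuvuvuwu$uw  (last char: 'w')
  sorted[10] = wu$uwvwuuvuvu  (last char: 'u')
  sorted[11] = wuuvuvuwu$uwv  (last char: 'v')
  sorted[12] = wvwuuvuvuwu$u  (last char: 'u')
Last column: uwwuvv$uuwuvu
Original string S is at sorted index 6

Answer: uwwuvv$uuwuvu
6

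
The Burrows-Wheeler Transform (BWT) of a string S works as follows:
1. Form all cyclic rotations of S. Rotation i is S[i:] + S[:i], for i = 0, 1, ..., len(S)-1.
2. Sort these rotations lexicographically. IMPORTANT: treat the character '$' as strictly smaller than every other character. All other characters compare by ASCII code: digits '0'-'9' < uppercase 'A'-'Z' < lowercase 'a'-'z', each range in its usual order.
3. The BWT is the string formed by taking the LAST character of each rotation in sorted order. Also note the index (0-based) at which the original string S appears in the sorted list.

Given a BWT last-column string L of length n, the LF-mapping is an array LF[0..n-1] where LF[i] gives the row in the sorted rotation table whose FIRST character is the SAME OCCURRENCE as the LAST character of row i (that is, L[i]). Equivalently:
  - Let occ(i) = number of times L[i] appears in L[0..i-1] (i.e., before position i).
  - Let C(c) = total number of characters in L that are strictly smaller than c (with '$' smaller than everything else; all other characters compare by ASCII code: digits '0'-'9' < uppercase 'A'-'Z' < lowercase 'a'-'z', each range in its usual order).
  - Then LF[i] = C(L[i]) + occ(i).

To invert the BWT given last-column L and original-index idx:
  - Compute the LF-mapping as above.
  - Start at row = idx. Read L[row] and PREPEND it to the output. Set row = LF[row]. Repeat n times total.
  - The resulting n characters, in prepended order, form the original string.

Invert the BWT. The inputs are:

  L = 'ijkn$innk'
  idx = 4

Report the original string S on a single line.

LF mapping: 1 3 4 6 0 2 7 8 5
Walk LF starting at row 4, prepending L[row]:
  step 1: row=4, L[4]='$', prepend. Next row=LF[4]=0
  step 2: row=0, L[0]='i', prepend. Next row=LF[0]=1
  step 3: row=1, L[1]='j', prepend. Next row=LF[1]=3
  step 4: row=3, L[3]='n', prepend. Next row=LF[3]=6
  step 5: row=6, L[6]='n', prepend. Next row=LF[6]=7
  step 6: row=7, L[7]='n', prepend. Next row=LF[7]=8
  step 7: row=8, L[8]='k', prepend. Next row=LF[8]=5
  step 8: row=5, L[5]='i', prepend. Next row=LF[5]=2
  step 9: row=2, L[2]='k', prepend. Next row=LF[2]=4
Reversed output: kiknnnji$

Answer: kiknnnji$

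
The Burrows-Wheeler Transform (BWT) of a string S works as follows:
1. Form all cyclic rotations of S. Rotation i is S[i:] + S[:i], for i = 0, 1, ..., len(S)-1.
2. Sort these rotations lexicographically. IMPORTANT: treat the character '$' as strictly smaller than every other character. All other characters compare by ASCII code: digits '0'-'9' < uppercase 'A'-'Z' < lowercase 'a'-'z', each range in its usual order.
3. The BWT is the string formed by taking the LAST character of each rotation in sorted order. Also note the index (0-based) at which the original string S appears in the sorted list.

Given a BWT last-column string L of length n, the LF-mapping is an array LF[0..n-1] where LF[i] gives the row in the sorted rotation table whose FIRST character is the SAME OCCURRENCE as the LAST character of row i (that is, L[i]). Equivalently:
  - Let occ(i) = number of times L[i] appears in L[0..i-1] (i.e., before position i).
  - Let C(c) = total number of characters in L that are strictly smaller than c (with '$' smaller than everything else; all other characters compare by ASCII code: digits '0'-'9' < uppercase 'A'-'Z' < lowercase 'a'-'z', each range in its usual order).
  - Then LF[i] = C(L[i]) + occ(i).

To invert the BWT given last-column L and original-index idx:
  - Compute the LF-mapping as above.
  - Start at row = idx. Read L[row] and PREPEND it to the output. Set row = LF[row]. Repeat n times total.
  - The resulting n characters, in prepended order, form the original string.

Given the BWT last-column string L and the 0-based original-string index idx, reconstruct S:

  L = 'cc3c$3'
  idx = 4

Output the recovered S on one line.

LF mapping: 3 4 1 5 0 2
Walk LF starting at row 4, prepending L[row]:
  step 1: row=4, L[4]='$', prepend. Next row=LF[4]=0
  step 2: row=0, L[0]='c', prepend. Next row=LF[0]=3
  step 3: row=3, L[3]='c', prepend. Next row=LF[3]=5
  step 4: row=5, L[5]='3', prepend. Next row=LF[5]=2
  step 5: row=2, L[2]='3', prepend. Next row=LF[2]=1
  step 6: row=1, L[1]='c', prepend. Next row=LF[1]=4
Reversed output: c33cc$

Answer: c33cc$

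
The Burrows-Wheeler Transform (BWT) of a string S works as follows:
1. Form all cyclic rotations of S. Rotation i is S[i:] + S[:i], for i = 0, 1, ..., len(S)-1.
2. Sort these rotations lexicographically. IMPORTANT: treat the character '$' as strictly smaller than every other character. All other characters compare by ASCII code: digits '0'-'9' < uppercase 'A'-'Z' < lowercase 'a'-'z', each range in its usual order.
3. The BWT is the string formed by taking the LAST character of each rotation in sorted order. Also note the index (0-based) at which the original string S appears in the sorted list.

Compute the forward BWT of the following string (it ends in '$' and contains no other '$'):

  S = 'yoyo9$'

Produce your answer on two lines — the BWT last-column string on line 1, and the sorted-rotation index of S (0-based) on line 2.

Answer: 9oyyo$
5

Derivation:
All 6 rotations (rotation i = S[i:]+S[:i]):
  rot[0] = yoyo9$
  rot[1] = oyo9$y
  rot[2] = yo9$yo
  rot[3] = o9$yoy
  rot[4] = 9$yoyo
  rot[5] = $yoyo9
Sorted (with $ < everything):
  sorted[0] = $yoyo9  (last char: '9')
  sorted[1] = 9$yoyo  (last char: 'o')
  sorted[2] = o9$yoy  (last char: 'y')
  sorted[3] = oyo9$y  (last char: 'y')
  sorted[4] = yo9$yo  (last char: 'o')
  sorted[5] = yoyo9$  (last char: '$')
Last column: 9oyyo$
Original string S is at sorted index 5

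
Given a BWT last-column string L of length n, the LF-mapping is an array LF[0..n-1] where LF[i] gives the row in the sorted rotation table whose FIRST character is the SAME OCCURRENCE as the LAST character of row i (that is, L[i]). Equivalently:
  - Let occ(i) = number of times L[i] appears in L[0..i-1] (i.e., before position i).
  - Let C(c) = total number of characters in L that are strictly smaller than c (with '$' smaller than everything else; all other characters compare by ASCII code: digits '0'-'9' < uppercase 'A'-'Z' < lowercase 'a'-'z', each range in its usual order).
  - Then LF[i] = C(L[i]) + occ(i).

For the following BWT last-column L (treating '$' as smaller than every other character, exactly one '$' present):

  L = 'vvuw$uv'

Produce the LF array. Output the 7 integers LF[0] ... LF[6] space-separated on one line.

Char counts: '$':1, 'u':2, 'v':3, 'w':1
C (first-col start): C('$')=0, C('u')=1, C('v')=3, C('w')=6
L[0]='v': occ=0, LF[0]=C('v')+0=3+0=3
L[1]='v': occ=1, LF[1]=C('v')+1=3+1=4
L[2]='u': occ=0, LF[2]=C('u')+0=1+0=1
L[3]='w': occ=0, LF[3]=C('w')+0=6+0=6
L[4]='$': occ=0, LF[4]=C('$')+0=0+0=0
L[5]='u': occ=1, LF[5]=C('u')+1=1+1=2
L[6]='v': occ=2, LF[6]=C('v')+2=3+2=5

Answer: 3 4 1 6 0 2 5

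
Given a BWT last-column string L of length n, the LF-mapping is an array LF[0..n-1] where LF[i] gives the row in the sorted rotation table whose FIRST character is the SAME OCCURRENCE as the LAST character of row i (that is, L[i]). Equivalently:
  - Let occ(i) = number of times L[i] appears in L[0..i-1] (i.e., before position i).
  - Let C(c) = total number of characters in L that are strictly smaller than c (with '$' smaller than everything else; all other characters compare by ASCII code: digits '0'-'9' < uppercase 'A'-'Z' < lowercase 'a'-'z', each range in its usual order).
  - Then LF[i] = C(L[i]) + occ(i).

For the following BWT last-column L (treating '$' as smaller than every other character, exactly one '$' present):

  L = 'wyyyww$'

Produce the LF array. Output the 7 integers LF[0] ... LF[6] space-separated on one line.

Char counts: '$':1, 'w':3, 'y':3
C (first-col start): C('$')=0, C('w')=1, C('y')=4
L[0]='w': occ=0, LF[0]=C('w')+0=1+0=1
L[1]='y': occ=0, LF[1]=C('y')+0=4+0=4
L[2]='y': occ=1, LF[2]=C('y')+1=4+1=5
L[3]='y': occ=2, LF[3]=C('y')+2=4+2=6
L[4]='w': occ=1, LF[4]=C('w')+1=1+1=2
L[5]='w': occ=2, LF[5]=C('w')+2=1+2=3
L[6]='$': occ=0, LF[6]=C('$')+0=0+0=0

Answer: 1 4 5 6 2 3 0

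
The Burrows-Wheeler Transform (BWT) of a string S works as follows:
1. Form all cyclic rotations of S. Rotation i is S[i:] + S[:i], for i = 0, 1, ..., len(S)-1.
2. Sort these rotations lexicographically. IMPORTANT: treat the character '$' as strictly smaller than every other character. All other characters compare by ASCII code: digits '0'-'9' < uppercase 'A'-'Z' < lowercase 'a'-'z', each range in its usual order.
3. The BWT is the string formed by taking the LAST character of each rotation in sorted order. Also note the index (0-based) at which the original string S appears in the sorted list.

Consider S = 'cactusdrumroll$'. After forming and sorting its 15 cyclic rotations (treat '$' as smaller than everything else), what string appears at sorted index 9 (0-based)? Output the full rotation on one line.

All 15 rotations (rotation i = S[i:]+S[:i]):
  rot[0] = cactusdrumroll$
  rot[1] = actusdrumroll$c
  rot[2] = ctusdrumroll$ca
  rot[3] = tusdrumroll$cac
  rot[4] = usdrumroll$cact
  rot[5] = sdrumroll$cactu
  rot[6] = drumroll$cactus
  rot[7] = rumroll$cactusd
  rot[8] = umroll$cactusdr
  rot[9] = mroll$cactusdru
  rot[10] = roll$cactusdrum
  rot[11] = oll$cactusdrumr
  rot[12] = ll$cactusdrumro
  rot[13] = l$cactusdrumrol
  rot[14] = $cactusdrumroll
Sorted (with $ < everything):
  sorted[0] = $cactusdrumroll
  sorted[1] = actusdrumroll$c
  sorted[2] = cactusdrumroll$
  sorted[3] = ctusdrumroll$ca
  sorted[4] = drumroll$cactus
  sorted[5] = l$cactusdrumrol
  sorted[6] = ll$cactusdrumro
  sorted[7] = mroll$cactusdru
  sorted[8] = oll$cactusdrumr
  sorted[9] = roll$cactusdrum
  sorted[10] = rumroll$cactusd
  sorted[11] = sdrumroll$cactu
  sorted[12] = tusdrumroll$cac
  sorted[13] = umroll$cactusdr
  sorted[14] = usdrumroll$cact
sorted[9] = roll$cactusdrum

Answer: roll$cactusdrum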